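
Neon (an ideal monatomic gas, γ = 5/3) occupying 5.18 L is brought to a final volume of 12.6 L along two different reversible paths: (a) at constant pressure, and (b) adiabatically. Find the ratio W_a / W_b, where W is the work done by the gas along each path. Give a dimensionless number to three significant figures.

Path (a) isobaric: W = P₁(V₂ − V₁) → W_a/(P₁V₁) = 1.432.
Path (b) adiabatic: W = P₁V₁(1 − (V₁/V₂)^(γ−1))/(γ−1) → W_b/(P₁V₁) = 0.6707.
W_a / W_b = 1.432 / 0.6707 = 2.136.

W_a / W_b ≈ 2.14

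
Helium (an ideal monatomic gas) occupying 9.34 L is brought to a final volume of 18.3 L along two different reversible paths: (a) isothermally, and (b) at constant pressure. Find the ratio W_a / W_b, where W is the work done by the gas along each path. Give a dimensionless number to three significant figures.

Path (a) isothermal: W = P₁V₁ ln(V₂/V₁) → W_a/(P₁V₁) = 0.6726.
Path (b) isobaric: W = P₁(V₂ − V₁) → W_b/(P₁V₁) = 0.9593.
W_a / W_b = 0.6726 / 0.9593 = 0.7011.

W_a / W_b ≈ 0.701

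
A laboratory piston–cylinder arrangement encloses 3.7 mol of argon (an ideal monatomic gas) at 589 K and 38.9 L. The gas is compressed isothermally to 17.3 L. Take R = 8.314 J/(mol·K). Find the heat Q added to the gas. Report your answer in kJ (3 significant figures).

Isothermal ⇒ ΔU = 0, so Q = W = nRT ln(V₂/V₁).
Q = (3.7)(8.314)(589) ln(17.3/38.9) = 18119 × -0.8103 = -14681 J.

Q ≈ -14.7 kJ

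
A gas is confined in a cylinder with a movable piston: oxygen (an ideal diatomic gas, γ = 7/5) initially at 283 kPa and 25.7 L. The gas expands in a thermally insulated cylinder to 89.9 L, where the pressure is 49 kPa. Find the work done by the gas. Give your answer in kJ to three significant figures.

Adiabatic: W = (P₁V₁ − P₂V₂)/(γ − 1) with γ = 7/5.
P₁V₁ = 7273 J, P₂V₂ = 4405 J.
W = (7273 − 4405) / 0.4 = 7170 J.

W ≈ 7.17 kJ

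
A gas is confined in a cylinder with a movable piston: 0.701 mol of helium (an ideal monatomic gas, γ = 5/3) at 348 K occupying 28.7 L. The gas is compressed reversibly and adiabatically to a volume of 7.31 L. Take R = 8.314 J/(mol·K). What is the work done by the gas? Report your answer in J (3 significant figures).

Adiabatic: TV^(γ−1) = const with γ = 5/3.
T₂ = T₁ (V₁/V₂)^(γ−1) = 348 × (28.7/7.31)^0.667 = 348 × 2.489 = 866.1 K.
W_by = nCᵥ(T₁ − T₂) = (0.701)(12.47)(348 − 866.1) = -4529 J.

W ≈ -4530 J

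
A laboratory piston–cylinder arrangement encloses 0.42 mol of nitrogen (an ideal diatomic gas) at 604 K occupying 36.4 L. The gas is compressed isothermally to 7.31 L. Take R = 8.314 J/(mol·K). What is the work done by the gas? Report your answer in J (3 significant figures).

Isothermal: W = nRT ln(V₂/V₁).
W = (0.42)(8.314)(604) × ln(7.31/36.4)
  = 2109 × -1.605
W_by_gas = -3386 J.

W ≈ -3390 J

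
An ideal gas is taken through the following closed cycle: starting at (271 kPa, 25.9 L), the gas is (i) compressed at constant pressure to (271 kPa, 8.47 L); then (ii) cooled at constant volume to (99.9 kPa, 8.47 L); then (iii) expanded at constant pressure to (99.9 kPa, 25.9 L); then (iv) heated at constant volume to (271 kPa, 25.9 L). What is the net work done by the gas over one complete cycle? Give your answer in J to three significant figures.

W_net ≈ -2980 J

Constant-volume legs do no work.
W(i) = (271)(8.47 − 25.9) = -4724 J; W(iii) = (99.9)(25.9 − 8.47) = 1741 J.
W_net = -4724 + 1741 = -2982 J (the counter-clockwise enclosed area).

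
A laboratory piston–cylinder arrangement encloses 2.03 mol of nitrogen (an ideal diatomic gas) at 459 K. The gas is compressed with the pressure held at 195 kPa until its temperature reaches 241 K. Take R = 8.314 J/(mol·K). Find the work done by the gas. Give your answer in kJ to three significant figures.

Isobaric: W = P ΔV = nR ΔT.
W = (2.03)(8.314)(241 − 459) = -3679 J.

W ≈ -3.68 kJ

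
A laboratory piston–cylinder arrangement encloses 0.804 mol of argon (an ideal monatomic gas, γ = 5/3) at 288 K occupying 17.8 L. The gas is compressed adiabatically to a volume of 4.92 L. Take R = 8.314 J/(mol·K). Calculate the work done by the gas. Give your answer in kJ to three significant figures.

Adiabatic: TV^(γ−1) = const with γ = 5/3.
T₂ = T₁ (V₁/V₂)^(γ−1) = 288 × (17.8/4.92)^0.667 = 288 × 2.357 = 678.7 K.
W_by = nCᵥ(T₁ − T₂) = (0.804)(12.47)(288 − 678.7) = -3918 J.

W ≈ -3.92 kJ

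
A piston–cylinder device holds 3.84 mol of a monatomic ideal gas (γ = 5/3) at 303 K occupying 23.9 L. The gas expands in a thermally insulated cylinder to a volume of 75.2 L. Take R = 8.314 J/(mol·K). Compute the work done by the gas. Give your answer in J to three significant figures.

W ≈ 7750 J

Adiabatic: TV^(γ−1) = const with γ = 5/3.
T₂ = T₁ (V₁/V₂)^(γ−1) = 303 × (23.9/75.2)^0.667 = 303 × 0.4657 = 141.1 K.
W_by = nCᵥ(T₁ − T₂) = (3.84)(12.47)(303 − 141.1) = 7753 J.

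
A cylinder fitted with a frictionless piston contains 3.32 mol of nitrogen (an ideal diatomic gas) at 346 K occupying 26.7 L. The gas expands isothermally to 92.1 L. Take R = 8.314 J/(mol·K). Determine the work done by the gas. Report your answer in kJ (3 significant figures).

Isothermal: W = nRT ln(V₂/V₁).
W = (3.32)(8.314)(346) × ln(92.1/26.7)
  = 9550 × 1.238
W_by_gas = 11825 J.

W ≈ 11.8 kJ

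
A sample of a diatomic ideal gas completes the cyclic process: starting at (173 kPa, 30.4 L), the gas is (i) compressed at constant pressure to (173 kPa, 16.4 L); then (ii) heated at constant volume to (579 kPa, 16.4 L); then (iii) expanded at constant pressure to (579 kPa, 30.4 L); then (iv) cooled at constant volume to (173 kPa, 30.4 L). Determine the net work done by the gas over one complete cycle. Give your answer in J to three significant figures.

W_net ≈ 5680 J

Constant-volume legs do no work.
W(i) = (173)(16.4 − 30.4) = -2422 J; W(iii) = (579)(30.4 − 16.4) = 8106 J.
W_net = -2422 + 8106 = 5684 J (the clockwise enclosed area).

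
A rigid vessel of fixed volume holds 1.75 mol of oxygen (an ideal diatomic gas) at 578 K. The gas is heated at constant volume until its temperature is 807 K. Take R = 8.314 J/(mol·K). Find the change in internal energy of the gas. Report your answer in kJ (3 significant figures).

ΔU ≈ 8.33 kJ

Constant volume ⇒ W = 0, so Q = ΔU = nCᵥΔT with Cᵥ = 5R/2 = 20.79 J/(mol·K).
ΔU = (1.75)(20.79)(807 − 578) = 8330 J.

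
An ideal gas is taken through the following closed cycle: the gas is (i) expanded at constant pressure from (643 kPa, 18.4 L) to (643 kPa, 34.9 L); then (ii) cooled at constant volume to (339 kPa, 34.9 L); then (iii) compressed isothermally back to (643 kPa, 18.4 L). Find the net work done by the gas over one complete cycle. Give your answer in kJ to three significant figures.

Leg (i): W = PΔV = (643)(34.9 − 18.4) = 10610 J.
Leg (ii): W = 0.
Leg (iii): W = PᵢVᵢ ln(V_f/Vᵢ) = (11831) ln(18.4/34.9) = -7574 J.
W_net = 10610 − 7574 = 3036 J.

W_net ≈ 3.04 kJ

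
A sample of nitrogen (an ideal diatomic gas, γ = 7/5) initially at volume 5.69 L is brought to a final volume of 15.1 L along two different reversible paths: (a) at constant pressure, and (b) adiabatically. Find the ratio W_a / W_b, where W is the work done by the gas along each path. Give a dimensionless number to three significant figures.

W_a / W_b ≈ 2.05

Path (a) isobaric: W = P₁(V₂ − V₁) → W_a/(P₁V₁) = 1.654.
Path (b) adiabatic: W = P₁V₁(1 − (V₁/V₂)^(γ−1))/(γ−1) → W_b/(P₁V₁) = 0.808.
W_a / W_b = 1.654 / 0.808 = 2.047.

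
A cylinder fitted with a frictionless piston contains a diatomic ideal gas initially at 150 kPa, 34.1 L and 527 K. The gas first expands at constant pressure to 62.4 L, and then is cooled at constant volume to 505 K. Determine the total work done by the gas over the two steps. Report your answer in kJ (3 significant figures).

W_total ≈ 4.24 kJ

Step 1 (isobaric): W = PΔV = (150 kPa)(62.4 − 34.1 L) = 4245 J.
Step 2 (isochoric): W = 0 (constant volume).
W_total = 4245 + 0 = 4245 J.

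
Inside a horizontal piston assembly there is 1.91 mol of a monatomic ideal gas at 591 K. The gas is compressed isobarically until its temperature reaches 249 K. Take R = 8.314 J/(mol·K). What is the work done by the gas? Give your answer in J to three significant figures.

Isobaric: W = P ΔV = nR ΔT.
W = (1.91)(8.314)(249 − 591) = -5431 J.

W ≈ -5430 J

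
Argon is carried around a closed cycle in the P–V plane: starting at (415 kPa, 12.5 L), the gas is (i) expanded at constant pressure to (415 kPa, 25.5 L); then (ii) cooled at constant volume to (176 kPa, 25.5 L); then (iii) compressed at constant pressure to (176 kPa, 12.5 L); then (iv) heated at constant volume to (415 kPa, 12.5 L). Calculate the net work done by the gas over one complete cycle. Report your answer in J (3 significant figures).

W_net ≈ 3110 J

Constant-volume legs do no work.
W(i) = (415)(25.5 − 12.5) = 5395 J; W(iii) = (176)(12.5 − 25.5) = -2288 J.
W_net = 5395 − 2288 = 3107 J (the clockwise enclosed area).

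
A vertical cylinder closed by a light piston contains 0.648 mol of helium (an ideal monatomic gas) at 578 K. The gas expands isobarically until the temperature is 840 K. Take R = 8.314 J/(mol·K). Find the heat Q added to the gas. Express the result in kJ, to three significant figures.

Q ≈ 3.53 kJ

Isobaric: W = nRΔT = (0.648)(8.314)(262) = 1412 J.
ΔU = nCᵥΔT with Cᵥ = 3R/2: ΔU = (0.648)(12.47)(262) = 2117 J.
Q = ΔU + W = 2117 + 1412 = 3529 J.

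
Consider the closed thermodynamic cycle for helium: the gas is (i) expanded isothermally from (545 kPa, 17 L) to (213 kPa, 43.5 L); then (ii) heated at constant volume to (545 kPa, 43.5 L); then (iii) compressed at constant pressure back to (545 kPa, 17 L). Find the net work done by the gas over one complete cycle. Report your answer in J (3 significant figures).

Leg (i): W = PᵢVᵢ ln(V_f/Vᵢ) = (9265) ln(43.5/17) = 8705 J.
Leg (ii): W = 0.
Leg (iii): W = PΔV = (545)(17 − 43.5) = -14442 J.
W_net = 8705 − 14442 = -5738 J.

W_net ≈ -5740 J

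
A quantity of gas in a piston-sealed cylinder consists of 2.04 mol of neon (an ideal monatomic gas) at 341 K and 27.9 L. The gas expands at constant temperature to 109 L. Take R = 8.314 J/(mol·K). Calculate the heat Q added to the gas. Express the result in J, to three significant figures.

Isothermal ⇒ ΔU = 0, so Q = W = nRT ln(V₂/V₁).
Q = (2.04)(8.314)(341) ln(109/27.9) = 5784 × 1.363 = 7881 J.

Q ≈ 7880 J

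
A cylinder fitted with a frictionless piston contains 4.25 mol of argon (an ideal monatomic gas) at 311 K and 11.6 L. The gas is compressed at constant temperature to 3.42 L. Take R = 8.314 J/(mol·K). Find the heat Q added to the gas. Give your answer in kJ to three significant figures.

Q ≈ -13.4 kJ

Isothermal ⇒ ΔU = 0, so Q = W = nRT ln(V₂/V₁).
Q = (4.25)(8.314)(311) ln(3.42/11.6) = 10989 × -1.221 = -13422 J.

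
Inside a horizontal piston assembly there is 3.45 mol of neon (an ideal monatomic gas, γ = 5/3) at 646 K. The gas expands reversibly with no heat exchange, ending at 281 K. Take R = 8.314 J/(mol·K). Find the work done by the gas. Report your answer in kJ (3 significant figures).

W ≈ 15.7 kJ

Adiabatic ⇒ Q = 0, so W_by = −ΔU = nCᵥ(T₁ − T₂).
Cᵥ = 3R/2 = 12.47 J/(mol·K).
W = (3.45)(12.47)(646 − 281) = 15704 J.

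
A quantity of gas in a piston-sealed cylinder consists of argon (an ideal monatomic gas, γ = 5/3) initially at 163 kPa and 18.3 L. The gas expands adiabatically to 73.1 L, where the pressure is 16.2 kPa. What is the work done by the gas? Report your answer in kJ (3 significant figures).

W ≈ 2.70 kJ

Adiabatic: W = (P₁V₁ − P₂V₂)/(γ − 1) with γ = 5/3.
P₁V₁ = 2983 J, P₂V₂ = 1184 J.
W = (2983 − 1184) / 0.6667 = 2698 J.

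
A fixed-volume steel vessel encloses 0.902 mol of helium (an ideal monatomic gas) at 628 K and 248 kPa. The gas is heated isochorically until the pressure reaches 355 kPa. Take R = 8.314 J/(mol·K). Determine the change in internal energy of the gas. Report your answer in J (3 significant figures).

Constant volume ⇒ W = 0, so Q = ΔU = nCᵥΔT with Cᵥ = 3R/2 = 12.47 J/(mol·K).
At constant V, T₂/T₁ = P₂/P₁ ⇒ ΔT = T₁(P₂/P₁ − 1) = 628·(355/248 − 1) = 271 K.
ΔU = (0.902)(12.47)(271) = 3048 J.

ΔU ≈ 3050 J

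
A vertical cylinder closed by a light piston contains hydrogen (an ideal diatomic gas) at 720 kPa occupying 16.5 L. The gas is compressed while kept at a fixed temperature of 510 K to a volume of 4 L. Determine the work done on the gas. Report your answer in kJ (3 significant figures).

W ≈ 16.8 kJ

Isothermal: W = nRT ln(V₂/V₁) = P₁V₁ ln(V₂/V₁).
P₁V₁ = (720 kPa)(16.5 L) = 11880 J.
W = 11880 × ln(4/16.5) = 11880 × -1.417
W_by_gas = -16835 J; work on gas = −W_by = 16835 J.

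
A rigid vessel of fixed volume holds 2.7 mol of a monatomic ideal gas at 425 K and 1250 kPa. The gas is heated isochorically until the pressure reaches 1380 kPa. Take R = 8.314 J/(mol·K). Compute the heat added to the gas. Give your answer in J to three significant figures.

Q ≈ 1490 J

Constant volume ⇒ W = 0, so Q = ΔU = nCᵥΔT with Cᵥ = 3R/2 = 12.47 J/(mol·K).
At constant V, T₂/T₁ = P₂/P₁ ⇒ ΔT = T₁(P₂/P₁ − 1) = 425·(1380/1250 − 1) = 44.2 K.
ΔU = (2.7)(12.47)(44.2) = 1488 J.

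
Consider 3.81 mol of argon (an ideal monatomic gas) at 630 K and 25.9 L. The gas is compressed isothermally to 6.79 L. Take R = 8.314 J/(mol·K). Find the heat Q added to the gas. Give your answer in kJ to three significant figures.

Isothermal ⇒ ΔU = 0, so Q = W = nRT ln(V₂/V₁).
Q = (3.81)(8.314)(630) ln(6.79/25.9) = 19956 × -1.339 = -26717 J.

Q ≈ -26.7 kJ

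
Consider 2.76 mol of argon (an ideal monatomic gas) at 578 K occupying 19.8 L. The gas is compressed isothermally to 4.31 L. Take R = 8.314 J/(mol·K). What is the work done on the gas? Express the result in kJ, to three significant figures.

Isothermal: W = nRT ln(V₂/V₁).
W = (2.76)(8.314)(578) × ln(4.31/19.8)
  = 13263 × -1.525
W_by_gas = -20223 J; work on gas = −W_by = 20223 J.

W ≈ 20.2 kJ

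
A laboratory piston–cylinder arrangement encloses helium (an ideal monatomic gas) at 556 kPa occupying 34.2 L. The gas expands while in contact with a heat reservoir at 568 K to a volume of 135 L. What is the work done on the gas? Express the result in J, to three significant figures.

W ≈ -26100 J

Isothermal: W = nRT ln(V₂/V₁) = P₁V₁ ln(V₂/V₁).
P₁V₁ = (556 kPa)(34.2 L) = 19015 J.
W = 19015 × ln(135/34.2) = 19015 × 1.373
W_by_gas = 26109 J; work on gas = −W_by = -26109 J.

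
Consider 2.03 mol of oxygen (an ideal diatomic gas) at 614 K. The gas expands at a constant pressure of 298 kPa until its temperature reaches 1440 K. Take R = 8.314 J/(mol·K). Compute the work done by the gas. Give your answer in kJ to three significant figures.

W ≈ 13.9 kJ

Isobaric: W = P ΔV = nR ΔT.
W = (2.03)(8.314)(1440 − 614) = 13941 J.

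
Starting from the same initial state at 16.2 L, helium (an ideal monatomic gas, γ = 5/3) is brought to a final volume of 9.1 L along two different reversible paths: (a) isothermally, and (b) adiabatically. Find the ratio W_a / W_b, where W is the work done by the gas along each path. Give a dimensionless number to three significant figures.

Path (a) isothermal: W = P₁V₁ ln(V₂/V₁) → W_a/(P₁V₁) = -0.5767.
Path (b) adiabatic: W = P₁V₁(1 − (V₁/V₂)^(γ−1))/(γ−1) → W_b/(P₁V₁) = -0.7033.
W_a / W_b = -0.5767 / -0.7033 = 0.82.

W_a / W_b ≈ 0.820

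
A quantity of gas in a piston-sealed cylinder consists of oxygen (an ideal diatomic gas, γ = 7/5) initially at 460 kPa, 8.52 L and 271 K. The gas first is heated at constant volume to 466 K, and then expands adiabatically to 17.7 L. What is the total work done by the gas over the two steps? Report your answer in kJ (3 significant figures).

Step 1 (isochoric): W = 0 (constant volume).
After step 1: P = 791 kPa (V unchanged).
Step 2 (adiabatic): W = (P₁V₁ − P₂V₂)/(γ−1) = (6739 − 5030)/0.4 = 4272 J.
W_total = 0 + 4272 = 4272 J.

W_total ≈ 4.27 kJ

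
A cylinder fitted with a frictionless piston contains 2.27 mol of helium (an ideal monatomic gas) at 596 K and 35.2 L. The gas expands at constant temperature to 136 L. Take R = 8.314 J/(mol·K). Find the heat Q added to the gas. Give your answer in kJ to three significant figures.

Q ≈ 15.2 kJ

Isothermal ⇒ ΔU = 0, so Q = W = nRT ln(V₂/V₁).
Q = (2.27)(8.314)(596) ln(136/35.2) = 11248 × 1.352 = 15203 J.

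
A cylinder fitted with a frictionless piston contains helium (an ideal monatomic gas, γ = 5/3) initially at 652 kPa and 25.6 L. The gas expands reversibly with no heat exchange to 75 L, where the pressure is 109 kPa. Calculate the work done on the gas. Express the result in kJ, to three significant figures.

W ≈ -12.8 kJ

Adiabatic: W = (P₁V₁ − P₂V₂)/(γ − 1) with γ = 5/3.
P₁V₁ = 16691 J, P₂V₂ = 8175 J.
W = (16691 − 8175) / 0.6667 = 12774 J.
Work on gas = −W_by = -12774 J.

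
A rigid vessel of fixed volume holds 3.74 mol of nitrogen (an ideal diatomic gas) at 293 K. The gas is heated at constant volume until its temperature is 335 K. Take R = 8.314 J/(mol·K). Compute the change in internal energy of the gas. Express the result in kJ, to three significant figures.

ΔU ≈ 3.26 kJ

Constant volume ⇒ W = 0, so Q = ΔU = nCᵥΔT with Cᵥ = 5R/2 = 20.79 J/(mol·K).
ΔU = (3.74)(20.79)(335 − 293) = 3265 J.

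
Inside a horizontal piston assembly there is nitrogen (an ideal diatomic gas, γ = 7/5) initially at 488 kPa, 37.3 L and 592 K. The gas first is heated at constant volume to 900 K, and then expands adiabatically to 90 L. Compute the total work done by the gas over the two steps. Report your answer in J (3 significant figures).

W_total ≈ 20500 J

Step 1 (isochoric): W = 0 (constant volume).
After step 1: P = 741.9 kPa (V unchanged).
Step 2 (adiabatic): W = (P₁V₁ − P₂V₂)/(γ−1) = (27673 − 19455)/0.4 = 20543 J.
W_total = 0 + 20543 = 20543 J.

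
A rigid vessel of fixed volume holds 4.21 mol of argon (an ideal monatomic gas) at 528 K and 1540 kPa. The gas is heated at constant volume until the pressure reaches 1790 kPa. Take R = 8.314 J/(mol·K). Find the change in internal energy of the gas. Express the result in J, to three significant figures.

Constant volume ⇒ W = 0, so Q = ΔU = nCᵥΔT with Cᵥ = 3R/2 = 12.47 J/(mol·K).
At constant V, T₂/T₁ = P₂/P₁ ⇒ ΔT = T₁(P₂/P₁ − 1) = 528·(1790/1540 − 1) = 85.71 K.
ΔU = (4.21)(12.47)(85.71) = 4500 J.

ΔU ≈ 4500 J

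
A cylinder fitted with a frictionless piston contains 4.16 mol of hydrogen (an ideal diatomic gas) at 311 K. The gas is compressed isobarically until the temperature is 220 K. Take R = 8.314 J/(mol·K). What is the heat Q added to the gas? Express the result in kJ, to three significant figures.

Q ≈ -11.0 kJ

Isobaric: W = nRΔT = (4.16)(8.314)(-91) = -3147 J.
ΔU = nCᵥΔT with Cᵥ = 5R/2: ΔU = (4.16)(20.79)(-91) = -7868 J.
Q = ΔU + W = -7868 − 3147 = -11016 J.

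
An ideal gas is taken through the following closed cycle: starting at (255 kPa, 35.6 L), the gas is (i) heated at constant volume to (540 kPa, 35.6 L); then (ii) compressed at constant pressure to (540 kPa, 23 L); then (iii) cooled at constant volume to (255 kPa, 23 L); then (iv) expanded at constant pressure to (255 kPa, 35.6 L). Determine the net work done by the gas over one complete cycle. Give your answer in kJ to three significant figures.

Constant-volume legs do no work.
W(ii) = (540)(23 − 35.6) = -6804 J; W(iv) = (255)(35.6 − 23) = 3213 J.
W_net = -6804 + 3213 = -3591 J (the counter-clockwise enclosed area).

W_net ≈ -3.59 kJ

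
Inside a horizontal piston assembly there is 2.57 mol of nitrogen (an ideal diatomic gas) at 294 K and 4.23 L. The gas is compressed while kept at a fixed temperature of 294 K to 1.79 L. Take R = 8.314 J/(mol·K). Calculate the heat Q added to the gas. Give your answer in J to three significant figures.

Isothermal ⇒ ΔU = 0, so Q = W = nRT ln(V₂/V₁).
Q = (2.57)(8.314)(294) ln(1.79/4.23) = 6282 × -0.86 = -5402 J.

Q ≈ -5400 J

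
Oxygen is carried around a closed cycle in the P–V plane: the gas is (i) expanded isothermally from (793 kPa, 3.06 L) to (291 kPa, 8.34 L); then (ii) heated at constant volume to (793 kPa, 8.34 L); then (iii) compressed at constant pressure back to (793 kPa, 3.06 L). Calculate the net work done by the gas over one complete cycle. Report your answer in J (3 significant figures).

Leg (i): W = PᵢVᵢ ln(V_f/Vᵢ) = (2427) ln(8.34/3.06) = 2433 J.
Leg (ii): W = 0.
Leg (iii): W = PΔV = (793)(3.06 − 8.34) = -4187 J.
W_net = 2433 − 4187 = -1754 J.

W_net ≈ -1750 J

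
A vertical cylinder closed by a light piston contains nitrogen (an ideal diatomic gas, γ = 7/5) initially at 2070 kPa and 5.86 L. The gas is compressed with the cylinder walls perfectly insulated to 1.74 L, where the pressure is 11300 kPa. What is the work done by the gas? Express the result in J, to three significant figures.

W ≈ -18800 J

Adiabatic: W = (P₁V₁ − P₂V₂)/(γ − 1) with γ = 7/5.
P₁V₁ = 12130 J, P₂V₂ = 19662 J.
W = (12130 − 19662) / 0.4 = -18830 J.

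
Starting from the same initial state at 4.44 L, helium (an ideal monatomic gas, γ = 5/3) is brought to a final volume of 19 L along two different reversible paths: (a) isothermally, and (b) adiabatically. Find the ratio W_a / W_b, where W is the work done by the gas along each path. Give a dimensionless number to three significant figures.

Path (a) isothermal: W = P₁V₁ ln(V₂/V₁) → W_a/(P₁V₁) = 1.454.
Path (b) adiabatic: W = P₁V₁(1 − (V₁/V₂)^(γ−1))/(γ−1) → W_b/(P₁V₁) = 0.9309.
W_a / W_b = 1.454 / 0.9309 = 1.562.

W_a / W_b ≈ 1.56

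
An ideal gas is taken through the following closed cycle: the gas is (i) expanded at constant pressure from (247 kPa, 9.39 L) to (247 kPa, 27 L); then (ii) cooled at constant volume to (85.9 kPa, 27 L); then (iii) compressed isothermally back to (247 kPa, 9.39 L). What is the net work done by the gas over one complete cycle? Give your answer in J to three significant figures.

Leg (i): W = PΔV = (247)(27 − 9.39) = 4350 J.
Leg (ii): W = 0.
Leg (iii): W = PᵢVᵢ ln(V_f/Vᵢ) = (2319) ln(9.39/27) = -2450 J.
W_net = 4350 − 2450 = 1900 J.

W_net ≈ 1900 J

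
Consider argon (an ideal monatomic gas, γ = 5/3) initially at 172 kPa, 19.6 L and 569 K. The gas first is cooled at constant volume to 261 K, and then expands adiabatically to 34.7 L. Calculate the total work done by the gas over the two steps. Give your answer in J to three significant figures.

Step 1 (isochoric): W = 0 (constant volume).
After step 1: P = 78.9 kPa (V unchanged).
Step 2 (adiabatic): W = (P₁V₁ − P₂V₂)/(γ−1) = (1546 − 1057)/0.667 = 734.6 J.
W_total = 0 + 734.6 = 734.6 J.

W_total ≈ 735 J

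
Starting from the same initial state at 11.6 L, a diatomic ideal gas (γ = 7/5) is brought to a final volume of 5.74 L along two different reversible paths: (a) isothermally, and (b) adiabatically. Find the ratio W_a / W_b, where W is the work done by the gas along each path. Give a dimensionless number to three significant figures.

Path (a) isothermal: W = P₁V₁ ln(V₂/V₁) → W_a/(P₁V₁) = -0.7035.
Path (b) adiabatic: W = P₁V₁(1 − (V₁/V₂)^(γ−1))/(γ−1) → W_b/(P₁V₁) = -0.8125.
W_a / W_b = -0.7035 / -0.8125 = 0.8659.

W_a / W_b ≈ 0.866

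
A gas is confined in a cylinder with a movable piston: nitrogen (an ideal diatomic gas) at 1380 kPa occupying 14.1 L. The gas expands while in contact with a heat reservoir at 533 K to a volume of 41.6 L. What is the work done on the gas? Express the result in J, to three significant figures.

W ≈ -21100 J

Isothermal: W = nRT ln(V₂/V₁) = P₁V₁ ln(V₂/V₁).
P₁V₁ = (1380 kPa)(14.1 L) = 19458 J.
W = 19458 × ln(41.6/14.1) = 19458 × 1.082
W_by_gas = 21052 J; work on gas = −W_by = -21052 J.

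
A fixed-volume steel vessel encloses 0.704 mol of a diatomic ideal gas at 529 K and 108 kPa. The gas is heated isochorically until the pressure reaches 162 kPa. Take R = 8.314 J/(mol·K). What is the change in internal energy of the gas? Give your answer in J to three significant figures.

Constant volume ⇒ W = 0, so Q = ΔU = nCᵥΔT with Cᵥ = 5R/2 = 20.79 J/(mol·K).
At constant V, T₂/T₁ = P₂/P₁ ⇒ ΔT = T₁(P₂/P₁ − 1) = 529·(162/108 − 1) = 264.5 K.
ΔU = (0.704)(20.79)(264.5) = 3870 J.

ΔU ≈ 3870 J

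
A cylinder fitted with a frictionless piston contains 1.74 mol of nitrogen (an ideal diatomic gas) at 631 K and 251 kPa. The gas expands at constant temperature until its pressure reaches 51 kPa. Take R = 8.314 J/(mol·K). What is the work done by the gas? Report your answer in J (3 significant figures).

W ≈ 14500 J

Isothermal process: W = nRT ln(V₂/V₁) = nRT ln(P₁/P₂).
W = (1.74)(8.314)(631) × ln(251/51)
  = 9128 × ln(4.922) = 9128 × 1.594
W_by_gas = 14547 J.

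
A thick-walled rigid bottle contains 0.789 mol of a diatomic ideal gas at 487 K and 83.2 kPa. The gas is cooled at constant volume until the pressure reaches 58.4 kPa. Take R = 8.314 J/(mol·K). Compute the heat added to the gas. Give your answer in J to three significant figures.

Constant volume ⇒ W = 0, so Q = ΔU = nCᵥΔT with Cᵥ = 5R/2 = 20.79 J/(mol·K).
At constant V, T₂/T₁ = P₂/P₁ ⇒ ΔT = T₁(P₂/P₁ − 1) = 487·(58.4/83.2 − 1) = -145.2 K.
ΔU = (0.789)(20.79)(-145.2) = -2381 J.

Q ≈ -2380 J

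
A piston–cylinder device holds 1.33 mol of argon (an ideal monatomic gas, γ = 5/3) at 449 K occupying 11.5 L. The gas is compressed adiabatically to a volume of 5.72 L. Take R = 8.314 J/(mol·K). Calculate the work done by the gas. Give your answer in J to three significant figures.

Adiabatic: TV^(γ−1) = const with γ = 5/3.
T₂ = T₁ (V₁/V₂)^(γ−1) = 449 × (11.5/5.72)^0.667 = 449 × 1.593 = 715.2 K.
W_by = nCᵥ(T₁ − T₂) = (1.33)(12.47)(449 − 715.2) = -4416 J.

W ≈ -4420 J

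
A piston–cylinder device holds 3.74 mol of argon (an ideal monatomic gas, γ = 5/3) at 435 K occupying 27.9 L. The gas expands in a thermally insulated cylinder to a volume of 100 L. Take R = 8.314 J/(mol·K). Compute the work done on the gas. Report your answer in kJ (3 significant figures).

Adiabatic: TV^(γ−1) = const with γ = 5/3.
T₂ = T₁ (V₁/V₂)^(γ−1) = 435 × (27.9/100)^0.667 = 435 × 0.427 = 185.7 K.
W_by = nCᵥ(T₁ − T₂) = (3.74)(12.47)(435 − 185.7) = 11626 J.
Work on gas = −W_by = -11626 J.

W ≈ -11.6 kJ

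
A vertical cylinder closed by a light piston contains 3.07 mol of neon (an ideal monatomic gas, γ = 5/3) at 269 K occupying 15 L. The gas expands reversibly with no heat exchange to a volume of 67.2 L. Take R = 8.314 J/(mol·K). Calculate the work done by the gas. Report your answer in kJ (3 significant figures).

W ≈ 6.51 kJ

Adiabatic: TV^(γ−1) = const with γ = 5/3.
T₂ = T₁ (V₁/V₂)^(γ−1) = 269 × (15/67.2)^0.667 = 269 × 0.368 = 98.98 K.
W_by = nCᵥ(T₁ − T₂) = (3.07)(12.47)(269 − 98.98) = 6509 J.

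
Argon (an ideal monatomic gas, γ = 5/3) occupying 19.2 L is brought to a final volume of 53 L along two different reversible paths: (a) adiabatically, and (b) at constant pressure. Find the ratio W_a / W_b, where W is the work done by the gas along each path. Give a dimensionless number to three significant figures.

Path (a) adiabatic: W = P₁V₁(1 − (V₁/V₂)^(γ−1))/(γ−1) → W_a/(P₁V₁) = 0.7377.
Path (b) isobaric: W = P₁(V₂ − V₁) → W_b/(P₁V₁) = 1.76.
W_a / W_b = 0.7377 / 1.76 = 0.4191.

W_a / W_b ≈ 0.419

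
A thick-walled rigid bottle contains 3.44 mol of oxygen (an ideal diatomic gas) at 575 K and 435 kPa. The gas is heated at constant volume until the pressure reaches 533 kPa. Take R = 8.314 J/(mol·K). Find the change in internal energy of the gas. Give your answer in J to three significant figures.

Constant volume ⇒ W = 0, so Q = ΔU = nCᵥΔT with Cᵥ = 5R/2 = 20.79 J/(mol·K).
At constant V, T₂/T₁ = P₂/P₁ ⇒ ΔT = T₁(P₂/P₁ − 1) = 575·(533/435 − 1) = 129.5 K.
ΔU = (3.44)(20.79)(129.5) = 9262 J.

ΔU ≈ 9260 J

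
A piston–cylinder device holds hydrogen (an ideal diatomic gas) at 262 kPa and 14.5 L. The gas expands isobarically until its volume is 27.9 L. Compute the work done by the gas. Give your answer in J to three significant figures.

W ≈ 3510 J

Isobaric: W = P ΔV.
W = (262 kPa)(27.9 − 14.5 L) = (262)(13.4) = 3511 J.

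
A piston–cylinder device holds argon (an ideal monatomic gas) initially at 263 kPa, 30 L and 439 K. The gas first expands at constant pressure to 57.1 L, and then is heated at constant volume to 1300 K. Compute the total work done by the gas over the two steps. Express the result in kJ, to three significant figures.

W_total ≈ 7.13 kJ

Step 1 (isobaric): W = PΔV = (263 kPa)(57.1 − 30 L) = 7127 J.
Step 2 (isochoric): W = 0 (constant volume).
W_total = 7127 + 0 = 7127 J.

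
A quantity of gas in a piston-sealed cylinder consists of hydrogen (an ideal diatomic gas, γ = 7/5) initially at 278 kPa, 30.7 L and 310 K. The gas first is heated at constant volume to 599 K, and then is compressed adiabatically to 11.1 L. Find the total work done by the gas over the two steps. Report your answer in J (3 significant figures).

W_total ≈ -20700 J

Step 1 (isochoric): W = 0 (constant volume).
After step 1: P = 537.2 kPa (V unchanged).
Step 2 (adiabatic): W = (P₁V₁ − P₂V₂)/(γ−1) = (16491 − 24773)/0.4 = -20704 J.
W_total = 0 − 20704 = -20704 J.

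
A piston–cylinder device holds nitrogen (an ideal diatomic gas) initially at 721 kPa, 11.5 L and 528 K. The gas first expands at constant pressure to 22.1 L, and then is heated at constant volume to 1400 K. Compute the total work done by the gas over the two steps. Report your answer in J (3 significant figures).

W_total ≈ 7640 J

Step 1 (isobaric): W = PΔV = (721 kPa)(22.1 − 11.5 L) = 7643 J.
Step 2 (isochoric): W = 0 (constant volume).
W_total = 7643 + 0 = 7643 J.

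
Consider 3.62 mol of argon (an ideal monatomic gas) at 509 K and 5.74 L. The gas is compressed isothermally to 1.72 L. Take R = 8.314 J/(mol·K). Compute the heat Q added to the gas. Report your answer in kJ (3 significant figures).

Q ≈ -18.5 kJ

Isothermal ⇒ ΔU = 0, so Q = W = nRT ln(V₂/V₁).
Q = (3.62)(8.314)(509) ln(1.72/5.74) = 15319 × -1.205 = -18462 J.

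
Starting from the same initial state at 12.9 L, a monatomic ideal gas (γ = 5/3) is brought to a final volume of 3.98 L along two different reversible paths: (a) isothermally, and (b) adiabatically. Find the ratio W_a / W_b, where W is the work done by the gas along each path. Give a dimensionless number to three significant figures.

Path (a) isothermal: W = P₁V₁ ln(V₂/V₁) → W_a/(P₁V₁) = -1.176.
Path (b) adiabatic: W = P₁V₁(1 − (V₁/V₂)^(γ−1))/(γ−1) → W_b/(P₁V₁) = -1.785.
W_a / W_b = -1.176 / -1.785 = 0.6587.

W_a / W_b ≈ 0.659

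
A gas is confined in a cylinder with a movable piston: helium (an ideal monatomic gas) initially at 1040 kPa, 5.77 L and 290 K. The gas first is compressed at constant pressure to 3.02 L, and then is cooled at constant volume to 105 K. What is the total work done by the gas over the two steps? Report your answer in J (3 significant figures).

Step 1 (isobaric): W = PΔV = (1040 kPa)(3.02 − 5.77 L) = -2860 J.
Step 2 (isochoric): W = 0 (constant volume).
W_total = -2860 + 0 = -2860 J.

W_total ≈ -2860 J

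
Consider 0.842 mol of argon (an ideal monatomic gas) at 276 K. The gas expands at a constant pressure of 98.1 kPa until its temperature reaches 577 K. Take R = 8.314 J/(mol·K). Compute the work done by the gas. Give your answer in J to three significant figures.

Isobaric: W = P ΔV = nR ΔT.
W = (0.842)(8.314)(577 − 276) = 2107 J.

W ≈ 2110 J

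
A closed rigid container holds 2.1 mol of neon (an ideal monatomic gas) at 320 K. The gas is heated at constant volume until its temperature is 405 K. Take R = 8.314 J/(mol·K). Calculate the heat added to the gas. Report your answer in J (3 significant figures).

Constant volume ⇒ W = 0, so Q = ΔU = nCᵥΔT with Cᵥ = 3R/2 = 12.47 J/(mol·K).
ΔU = (2.1)(12.47)(405 − 320) = 2226 J.

Q ≈ 2230 J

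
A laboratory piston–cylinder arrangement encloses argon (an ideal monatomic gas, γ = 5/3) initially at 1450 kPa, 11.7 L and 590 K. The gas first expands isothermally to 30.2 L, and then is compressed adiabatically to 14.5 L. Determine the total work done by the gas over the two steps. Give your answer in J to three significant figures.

Step 1 (isothermal): W = P₁V₁ ln(V₂/V₁) = (16965) ln(30.2/11.7) = 16087 J.
After step 1: P = 561.8 kPa, V = 30.2 L, T = 590 K.
Step 2 (adiabatic): W = (P₁V₁ − P₂V₂)/(γ−1) = (16965 − 27668)/0.667 = -16055 J.
W_total = 16087 − 16055 = 32.42 J.

W_total ≈ 32.4 J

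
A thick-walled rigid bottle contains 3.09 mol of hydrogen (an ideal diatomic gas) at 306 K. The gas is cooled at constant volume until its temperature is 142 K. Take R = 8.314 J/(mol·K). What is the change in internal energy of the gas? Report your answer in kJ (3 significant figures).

ΔU ≈ -10.5 kJ

Constant volume ⇒ W = 0, so Q = ΔU = nCᵥΔT with Cᵥ = 5R/2 = 20.79 J/(mol·K).
ΔU = (3.09)(20.79)(142 − 306) = -10533 J.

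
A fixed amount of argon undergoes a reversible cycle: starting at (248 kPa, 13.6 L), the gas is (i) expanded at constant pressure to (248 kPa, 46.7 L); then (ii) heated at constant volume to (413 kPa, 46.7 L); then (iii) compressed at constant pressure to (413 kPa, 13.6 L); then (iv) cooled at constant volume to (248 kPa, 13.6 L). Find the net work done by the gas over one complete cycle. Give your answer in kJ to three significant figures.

W_net ≈ -5.46 kJ

Constant-volume legs do no work.
W(i) = (248)(46.7 − 13.6) = 8209 J; W(iii) = (413)(13.6 − 46.7) = -13670 J.
W_net = 8209 − 13670 = -5462 J (the counter-clockwise enclosed area).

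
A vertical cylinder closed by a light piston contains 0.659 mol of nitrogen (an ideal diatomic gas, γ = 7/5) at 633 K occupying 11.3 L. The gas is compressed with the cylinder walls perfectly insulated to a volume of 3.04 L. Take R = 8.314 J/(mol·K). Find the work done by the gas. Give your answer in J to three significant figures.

Adiabatic: TV^(γ−1) = const with γ = 7/5.
T₂ = T₁ (V₁/V₂)^(γ−1) = 633 × (11.3/3.04)^0.4 = 633 × 1.691 = 1070 K.
W_by = nCᵥ(T₁ − T₂) = (0.659)(20.79)(633 − 1070) = -5989 J.

W ≈ -5990 J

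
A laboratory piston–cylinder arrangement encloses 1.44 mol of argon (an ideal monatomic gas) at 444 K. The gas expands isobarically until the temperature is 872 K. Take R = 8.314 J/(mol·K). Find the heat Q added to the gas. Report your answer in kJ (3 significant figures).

Q ≈ 12.8 kJ

Isobaric: W = nRΔT = (1.44)(8.314)(428) = 5124 J.
ΔU = nCᵥΔT with Cᵥ = 3R/2: ΔU = (1.44)(12.47)(428) = 7686 J.
Q = ΔU + W = 7686 + 5124 = 12810 J.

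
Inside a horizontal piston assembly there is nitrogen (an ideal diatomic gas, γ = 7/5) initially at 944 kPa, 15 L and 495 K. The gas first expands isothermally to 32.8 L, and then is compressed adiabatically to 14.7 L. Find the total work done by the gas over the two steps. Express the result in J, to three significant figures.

W_total ≈ -2320 J

Step 1 (isothermal): W = P₁V₁ ln(V₂/V₁) = (14160) ln(32.8/15) = 11078 J.
After step 1: P = 431.7 kPa, V = 32.8 L, T = 495 K.
Step 2 (adiabatic): W = (P₁V₁ − P₂V₂)/(γ−1) = (14160 − 19520)/0.4 = -13401 J.
W_total = 11078 − 13401 = -2322 J.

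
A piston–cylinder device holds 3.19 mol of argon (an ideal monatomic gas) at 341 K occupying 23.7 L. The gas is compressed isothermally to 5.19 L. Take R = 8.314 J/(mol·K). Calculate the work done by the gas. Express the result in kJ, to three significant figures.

Isothermal: W = nRT ln(V₂/V₁).
W = (3.19)(8.314)(341) × ln(5.19/23.7)
  = 9044 × -1.519
W_by_gas = -13735 J.

W ≈ -13.7 kJ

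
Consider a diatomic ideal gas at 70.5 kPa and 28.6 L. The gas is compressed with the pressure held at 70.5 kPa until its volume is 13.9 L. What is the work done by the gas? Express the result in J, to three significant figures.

Isobaric: W = P ΔV.
W = (70.5 kPa)(13.9 − 28.6 L) = (70.5)(-14.7) = -1036 J.

W ≈ -1040 J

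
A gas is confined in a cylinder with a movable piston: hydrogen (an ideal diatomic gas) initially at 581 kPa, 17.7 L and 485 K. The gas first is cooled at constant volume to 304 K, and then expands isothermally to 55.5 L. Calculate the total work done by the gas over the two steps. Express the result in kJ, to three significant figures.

W_total ≈ 7.37 kJ

Step 1 (isochoric): W = 0 (constant volume).
After step 1: P = 364.2 kPa (V unchanged).
Step 2 (isothermal): W = P₁V₁ ln(V₂/V₁) = (6446) ln(55.5/17.7) = 7366 J.
W_total = 0 + 7366 = 7366 J.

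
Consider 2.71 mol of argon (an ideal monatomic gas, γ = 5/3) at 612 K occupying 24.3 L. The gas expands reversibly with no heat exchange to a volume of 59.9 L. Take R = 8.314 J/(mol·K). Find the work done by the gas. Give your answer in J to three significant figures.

W ≈ 9350 J

Adiabatic: TV^(γ−1) = const with γ = 5/3.
T₂ = T₁ (V₁/V₂)^(γ−1) = 612 × (24.3/59.9)^0.667 = 612 × 0.548 = 335.4 K.
W_by = nCᵥ(T₁ − T₂) = (2.71)(12.47)(612 − 335.4) = 9349 J.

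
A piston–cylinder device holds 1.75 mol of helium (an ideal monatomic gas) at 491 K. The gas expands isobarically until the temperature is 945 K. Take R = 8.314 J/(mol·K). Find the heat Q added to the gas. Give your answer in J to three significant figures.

Q ≈ 16500 J

Isobaric: W = nRΔT = (1.75)(8.314)(454) = 6605 J.
ΔU = nCᵥΔT with Cᵥ = 3R/2: ΔU = (1.75)(12.47)(454) = 9908 J.
Q = ΔU + W = 9908 + 6605 = 16514 J.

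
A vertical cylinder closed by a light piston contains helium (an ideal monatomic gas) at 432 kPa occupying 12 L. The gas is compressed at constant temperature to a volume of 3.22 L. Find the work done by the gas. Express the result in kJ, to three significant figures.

Isothermal: W = nRT ln(V₂/V₁) = P₁V₁ ln(V₂/V₁).
P₁V₁ = (432 kPa)(12 L) = 5184 J.
W = 5184 × ln(3.22/12) = 5184 × -1.316
W_by_gas = -6820 J.

W ≈ -6.82 kJ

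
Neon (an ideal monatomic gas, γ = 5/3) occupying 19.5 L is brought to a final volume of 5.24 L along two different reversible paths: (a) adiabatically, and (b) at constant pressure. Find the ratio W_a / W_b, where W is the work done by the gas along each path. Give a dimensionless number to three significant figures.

W_a / W_b ≈ 2.87

Path (a) adiabatic: W = P₁V₁(1 − (V₁/V₂)^(γ−1))/(γ−1) → W_a/(P₁V₁) = -2.102.
Path (b) isobaric: W = P₁(V₂ − V₁) → W_b/(P₁V₁) = -0.7313.
W_a / W_b = -2.102 / -0.7313 = 2.875.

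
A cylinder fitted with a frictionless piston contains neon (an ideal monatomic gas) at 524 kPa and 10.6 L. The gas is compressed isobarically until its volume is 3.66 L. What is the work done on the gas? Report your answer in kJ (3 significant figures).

Isobaric: W = P ΔV.
W = (524 kPa)(3.66 − 10.6 L) = (524)(-6.94) = -3637 J.
Work on gas = −W_by = 3637 J.

W ≈ 3.64 kJ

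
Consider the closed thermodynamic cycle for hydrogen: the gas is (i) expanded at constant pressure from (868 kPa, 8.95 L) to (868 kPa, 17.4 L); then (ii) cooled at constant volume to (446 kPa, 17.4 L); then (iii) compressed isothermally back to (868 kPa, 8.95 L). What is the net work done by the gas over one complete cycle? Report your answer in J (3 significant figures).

Leg (i): W = PΔV = (868)(17.4 − 8.95) = 7335 J.
Leg (ii): W = 0.
Leg (iii): W = PᵢVᵢ ln(V_f/Vᵢ) = (7760) ln(8.95/17.4) = -5159 J.
W_net = 7335 − 5159 = 2175 J.

W_net ≈ 2180 J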